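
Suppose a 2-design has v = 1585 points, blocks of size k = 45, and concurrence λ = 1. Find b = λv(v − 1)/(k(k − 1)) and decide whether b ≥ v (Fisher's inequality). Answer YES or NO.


r = λ(v − 1)/(k − 1) = 1·1584/44 = 36.
b = vr/k = 1585·36/45 = 1268.
Fisher's inequality: b ≥ v ⇔ 1268 ≥ 1585? NO.

NO


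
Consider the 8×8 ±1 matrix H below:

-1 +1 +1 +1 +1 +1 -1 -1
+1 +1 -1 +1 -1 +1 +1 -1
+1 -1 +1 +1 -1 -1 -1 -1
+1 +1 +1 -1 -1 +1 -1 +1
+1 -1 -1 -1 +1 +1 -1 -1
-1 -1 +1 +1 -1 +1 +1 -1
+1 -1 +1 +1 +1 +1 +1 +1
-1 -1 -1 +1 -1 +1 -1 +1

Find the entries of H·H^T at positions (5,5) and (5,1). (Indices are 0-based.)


Row 1 of H: [1, 1, -1, 1, -1, 1, 1, -1].
Row 5 of H: [-1, -1, 1, 1, -1, 1, 1, -1].
(H·H^T)[5][5] = Σ_j H[5][j]·H[5][j] = (-1)² + (-1)² + (1)² + (1)² + (-1)² + (1)² + (1)² + (-1)² = 1 + 1 + 1 + 1 + 1 + 1 + 1 + 1 = 8.
(H·H^T)[5][1] = Σ_j H[5][j]·H[1][j] = (-1)·(1) + (-1)·(1) + (1)·(-1) + (1)·(1) + (-1)·(-1) + (1)·(1) + (1)·(1) + (-1)·(-1) = -1 + -1 + -1 + 1 + 1 + 1 + 1 + 1 = 2.
Rows 5 and 1 are not orthogonal (dot product = 2 ≠ 0), so H is not a Hadamard matrix.

(5,5) entry = 8; (5,1) entry = 2.


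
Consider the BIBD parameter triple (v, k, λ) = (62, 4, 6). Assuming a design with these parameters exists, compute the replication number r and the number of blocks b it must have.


Any 2-(v, k, λ) BIBD satisfies two necessary conditions:
  (i)  Each point sits in r blocks, and counting incidences through any fixed point gives r(k − 1) = λ(v − 1), so r = λ(v − 1)/(k − 1).
  (ii) Total incidences bk = vr, so b = vr/k.
Step 1: r = λ(v − 1)/(k − 1) = 6·(62 − 1)/(4 − 1) = 6·61/3 = 366/3 = 122.
Step 2: b = vr/k = 62·122/4 = 7564/4 = 1891.
Check integrality: r = 122 ∈ Z ✓, b = 1891 ∈ Z ✓.
(These identities are necessary conditions: they determine r and b for any design with these parameters, but do not by themselves prove that one exists.)

r = 122, b = 1891.


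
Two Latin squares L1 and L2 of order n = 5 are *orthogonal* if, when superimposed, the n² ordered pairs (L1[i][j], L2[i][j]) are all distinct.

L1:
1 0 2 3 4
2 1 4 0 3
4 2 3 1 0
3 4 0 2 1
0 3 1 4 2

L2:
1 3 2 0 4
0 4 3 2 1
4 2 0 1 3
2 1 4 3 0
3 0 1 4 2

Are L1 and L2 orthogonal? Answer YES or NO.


Form the n² = 25 superimposed pairs (L1[i][j], L2[i][j]), row by row (rows and columns indexed from 0):
row 0: (1,1) (0,3) (2,2) (3,0) (4,4)
row 1: (2,0) (1,4) (4,3) (0,2) (3,1)
row 2: (4,4) (2,2) (3,0) (1,1) (0,3)
row 3: (3,2) (4,1) (0,4) (2,3) (1,0)
row 4: (0,3) (3,0) (1,1) (4,4) (2,2)
Orthogonality requires all 25 pairs distinct.
But the pair (4,4) repeats: cell (0,4) has L1 = 4, L2 = 4, and cell (2,0) has L1 = 4, L2 = 4.
A repeated pair means some other pair never occurs (only 15 distinct pairs out of 25), so the squares are not orthogonal.
Conclusion: NO.

NO


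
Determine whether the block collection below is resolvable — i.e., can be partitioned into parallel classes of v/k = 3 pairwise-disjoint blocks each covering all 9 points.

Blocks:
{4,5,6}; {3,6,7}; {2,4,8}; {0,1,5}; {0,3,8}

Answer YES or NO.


v = 9, block size k = 3, number of blocks = 5.
For resolvability, blocks must partition into parallel classes of size v/k = 3.
Total blocks must therefore be a multiple of 3: 5 = 3·1 + 2 ⇒ not divisible ✗.
Resolvable? NO.

NO


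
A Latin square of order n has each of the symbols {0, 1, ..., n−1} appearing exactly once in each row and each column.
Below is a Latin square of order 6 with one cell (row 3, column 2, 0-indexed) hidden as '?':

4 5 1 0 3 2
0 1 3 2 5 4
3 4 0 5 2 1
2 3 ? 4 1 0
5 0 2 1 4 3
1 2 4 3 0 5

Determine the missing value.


Row 3 contains symbols [0, 1, 2, 3, 4] — missing [5].
Column 2 contains symbols [0, 1, 2, 3, 4] — missing [5].
The missing symbol must appear in both missing sets; intersection = [5].
Therefore the hidden value is 5.

Missing value = 5.


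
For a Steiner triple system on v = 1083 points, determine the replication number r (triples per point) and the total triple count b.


An STS(v) is a 2-(v, 3, 1) BIBD: block size k = 3, λ = 1.
Replication: r(k − 1) = λ(v − 1) ⇒ r·2 = 1083 − 1 = 1082 ⇒ r = 541.
Block count: b = v(v − 1)/6 = 1083·1082/6 = 1171806/6 = 195301.
(Check via bk = vr: 195301·3 = 585903 = 1083·541 = 585903 ✓.)

r = 541, b = 195301.


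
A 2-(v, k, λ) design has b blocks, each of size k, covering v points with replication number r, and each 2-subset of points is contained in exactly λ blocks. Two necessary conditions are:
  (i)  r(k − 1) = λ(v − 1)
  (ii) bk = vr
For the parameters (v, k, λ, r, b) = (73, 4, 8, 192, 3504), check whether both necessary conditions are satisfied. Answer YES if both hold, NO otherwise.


Condition (i): r(k − 1) = 192·3 = 576; λ(v − 1) = 8·72 = 576. Match? YES.
Condition (ii): bk = 3504·4 = 14016; vr = 73·192 = 14016. Match? YES.
Both conditions hold? YES.

YES


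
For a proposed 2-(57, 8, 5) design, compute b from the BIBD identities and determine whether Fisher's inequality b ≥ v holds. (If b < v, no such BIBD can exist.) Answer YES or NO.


b = λv(v − 1)/(k(k − 1)) = 5·57·56/(8·7) = 15960/56 = 285.
Compare with v = 57: b ≥ v, so Fisher's inequality holds.

YES


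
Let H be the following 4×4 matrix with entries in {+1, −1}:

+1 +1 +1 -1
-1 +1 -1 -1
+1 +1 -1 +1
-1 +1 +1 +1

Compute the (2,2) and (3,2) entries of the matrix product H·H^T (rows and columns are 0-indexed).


Row 2 of H: [1, 1, -1, 1].
Row 3 of H: [-1, 1, 1, 1].
(H·H^T)[2][2] = Σ_j H[2][j]·H[2][j] = (1)² + (1)² + (-1)² + (1)² = 1 + 1 + 1 + 1 = 4.
(H·H^T)[3][2] = Σ_j H[3][j]·H[2][j] = (-1)·(1) + (1)·(1) + (1)·(-1) + (1)·(1) = -1 + 1 + -1 + 1 = 0.
So rows 3 and 2 are orthogonal; the diagonal entry equals n = 4.

(2,2) entry = 4; (3,2) entry = 0.


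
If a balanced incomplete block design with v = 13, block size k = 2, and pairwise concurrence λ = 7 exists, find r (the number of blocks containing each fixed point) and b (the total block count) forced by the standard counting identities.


Any 2-(v, k, λ) BIBD satisfies two necessary conditions:
  (i)  Each point sits in r blocks, and counting incidences through any fixed point gives r(k − 1) = λ(v − 1), so r = λ(v − 1)/(k − 1).
  (ii) Total incidences bk = vr, so b = vr/k.
Step 1: r = λ(v − 1)/(k − 1) = 7·(13 − 1)/(2 − 1) = 7·12/1 = 84/1 = 84.
Step 2: b = vr/k = 13·84/2 = 1092/2 = 546.
Check integrality: r = 84 ∈ Z ✓, b = 546 ∈ Z ✓.
(These identities are necessary conditions: they determine r and b for any design with these parameters, but do not by themselves prove that one exists.)

r = 84, b = 546.


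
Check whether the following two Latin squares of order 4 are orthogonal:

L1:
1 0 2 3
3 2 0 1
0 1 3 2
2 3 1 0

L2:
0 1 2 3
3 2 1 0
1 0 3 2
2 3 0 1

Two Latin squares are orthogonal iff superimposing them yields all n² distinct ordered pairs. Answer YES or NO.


Form the n² = 16 superimposed pairs (L1[i][j], L2[i][j]), row by row (rows and columns indexed from 0):
row 0: (1,0) (0,1) (2,2) (3,3)
row 1: (3,3) (2,2) (0,1) (1,0)
row 2: (0,1) (1,0) (3,3) (2,2)
row 3: (2,2) (3,3) (1,0) (0,1)
Orthogonality requires all 16 pairs distinct.
But the pair (3,3) repeats: cell (0,3) has L1 = 3, L2 = 3, and cell (1,0) has L1 = 3, L2 = 3.
A repeated pair means some other pair never occurs (only 4 distinct pairs out of 16), so the squares are not orthogonal.
Conclusion: NO.

NO


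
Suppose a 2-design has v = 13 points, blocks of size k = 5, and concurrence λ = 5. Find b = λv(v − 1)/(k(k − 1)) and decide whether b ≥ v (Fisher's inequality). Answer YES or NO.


r = λ(v − 1)/(k − 1) = 5·12/4 = 15.
b = vr/k = 13·15/5 = 39.
Fisher's inequality: b ≥ v ⇔ 39 ≥ 13? YES.

YES


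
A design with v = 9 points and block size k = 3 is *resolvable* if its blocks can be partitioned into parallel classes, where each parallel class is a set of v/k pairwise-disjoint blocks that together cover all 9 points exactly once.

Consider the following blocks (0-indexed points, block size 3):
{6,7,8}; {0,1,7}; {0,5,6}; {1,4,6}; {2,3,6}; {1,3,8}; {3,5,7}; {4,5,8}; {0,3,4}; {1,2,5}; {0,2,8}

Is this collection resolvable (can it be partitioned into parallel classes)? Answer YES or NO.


v = 9, block size k = 3, number of blocks = 11.
For resolvability, blocks must partition into parallel classes of size v/k = 3.
Total blocks must therefore be a multiple of 3: 11 = 3·3 + 2 ⇒ not divisible ✗.
Resolvable? NO.

NO


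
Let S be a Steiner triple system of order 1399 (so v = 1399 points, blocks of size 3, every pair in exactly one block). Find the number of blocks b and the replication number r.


An STS(v) is a 2-(v, 3, 1) BIBD: block size k = 3, λ = 1.
Replication: r(k − 1) = λ(v − 1) ⇒ r·2 = 1399 − 1 = 1398 ⇒ r = 699.
Block count: bk = vr ⇒ b·3 = 1399·699 = 977901 ⇒ b = 325967.
(Check via b = v(v − 1)/6 = 1399·1398/6 = 1955802/6 = 325967.)

r = 699, b = 325967.


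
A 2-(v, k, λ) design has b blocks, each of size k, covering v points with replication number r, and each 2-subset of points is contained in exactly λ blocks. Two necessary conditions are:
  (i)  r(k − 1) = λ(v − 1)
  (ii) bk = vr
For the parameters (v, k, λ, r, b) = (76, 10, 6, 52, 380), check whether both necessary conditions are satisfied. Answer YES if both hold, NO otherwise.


Condition (i): r(k − 1) = 52·9 = 468; λ(v − 1) = 6·75 = 450. Match? NO.
Condition (ii): bk = 380·10 = 3800; vr = 76·52 = 3952. Match? NO.
Both conditions hold? NO.

NO


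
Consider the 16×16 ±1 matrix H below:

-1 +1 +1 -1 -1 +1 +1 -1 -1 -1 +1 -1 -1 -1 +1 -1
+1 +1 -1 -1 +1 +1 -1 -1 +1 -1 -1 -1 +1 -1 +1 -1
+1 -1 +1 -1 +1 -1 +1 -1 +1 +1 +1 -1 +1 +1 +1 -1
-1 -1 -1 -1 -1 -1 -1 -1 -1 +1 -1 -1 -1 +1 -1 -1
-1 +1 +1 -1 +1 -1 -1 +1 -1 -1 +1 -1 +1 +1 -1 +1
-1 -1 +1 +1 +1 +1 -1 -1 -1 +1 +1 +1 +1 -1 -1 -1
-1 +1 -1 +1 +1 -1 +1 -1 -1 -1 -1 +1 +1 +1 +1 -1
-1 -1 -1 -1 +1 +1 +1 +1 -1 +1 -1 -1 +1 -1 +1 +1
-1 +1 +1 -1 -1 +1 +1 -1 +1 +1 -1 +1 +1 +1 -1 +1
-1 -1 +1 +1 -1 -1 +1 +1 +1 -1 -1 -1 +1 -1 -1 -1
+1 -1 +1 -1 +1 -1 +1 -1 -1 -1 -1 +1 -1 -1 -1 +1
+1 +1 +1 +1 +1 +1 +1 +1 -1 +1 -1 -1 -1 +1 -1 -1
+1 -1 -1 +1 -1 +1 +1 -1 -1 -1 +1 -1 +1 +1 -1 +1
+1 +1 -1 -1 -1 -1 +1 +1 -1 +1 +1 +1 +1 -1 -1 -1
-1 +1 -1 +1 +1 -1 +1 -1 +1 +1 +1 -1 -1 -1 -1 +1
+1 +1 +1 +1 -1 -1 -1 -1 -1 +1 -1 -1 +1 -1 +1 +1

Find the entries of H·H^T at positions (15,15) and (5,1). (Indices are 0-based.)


Row 1 of H: [1, 1, -1, -1, 1, 1, -1, -1, 1, -1, -1, -1, 1, -1, 1, -1].
Row 5 of H: [-1, -1, 1, 1, 1, 1, -1, -1, -1, 1, 1, 1, 1, -1, -1, -1].
Row 15 of H: [1, 1, 1, 1, -1, -1, -1, -1, -1, 1, -1, -1, 1, -1, 1, 1].
(H·H^T)[15][15] = Σ_j H[15][j]·H[15][j] = (1)² + (1)² + (1)² + (1)² + (-1)² + (-1)² + (-1)² + (-1)² + (-1)² + (1)² + (-1)² + (-1)² + (1)² + (-1)² + (1)² + (1)² = 1 + 1 + 1 + 1 + 1 + 1 + 1 + 1 + 1 + 1 + 1 + 1 + 1 + 1 + 1 + 1 = 16.
(H·H^T)[5][1] = Σ_j H[5][j]·H[1][j] = (-1)·(1) + (-1)·(1) + (1)·(-1) + (1)·(-1) + (1)·(1) + (1)·(1) + (-1)·(-1) + (-1)·(-1) + (-1)·(1) + (1)·(-1) + (1)·(-1) + (1)·(-1) + (1)·(1) + (-1)·(-1) + (-1)·(1) + (-1)·(-1) = -1 + -1 + -1 + -1 + 1 + 1 + 1 + 1 + -1 + -1 + -1 + -1 + 1 + 1 + -1 + 1 = -2.
Rows 5 and 1 are not orthogonal (dot product = -2 ≠ 0), so H is not a Hadamard matrix.

(15,15) entry = 16; (5,1) entry = -2.


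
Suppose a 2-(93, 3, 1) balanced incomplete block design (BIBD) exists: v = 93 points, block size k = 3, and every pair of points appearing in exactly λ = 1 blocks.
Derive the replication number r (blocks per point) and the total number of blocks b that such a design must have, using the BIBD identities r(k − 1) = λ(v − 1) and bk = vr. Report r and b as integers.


Any 2-(v, k, λ) BIBD satisfies two necessary conditions:
  (i)  Each point sits in r blocks, and counting incidences through any fixed point gives r(k − 1) = λ(v − 1), so r = λ(v − 1)/(k − 1).
  (ii) Total incidences bk = vr, so b = vr/k.
Step 1: r = λ(v − 1)/(k − 1) = 1·(93 − 1)/(3 − 1) = 1·92/2 = 92/2 = 46.
Step 2: b = vr/k = 93·46/3 = 4278/3 = 1426.
Check integrality: r = 46 ∈ Z ✓, b = 1426 ∈ Z ✓.
(These identities are necessary conditions: they determine r and b for any design with these parameters, but do not by themselves prove that one exists.)

r = 46, b = 1426.


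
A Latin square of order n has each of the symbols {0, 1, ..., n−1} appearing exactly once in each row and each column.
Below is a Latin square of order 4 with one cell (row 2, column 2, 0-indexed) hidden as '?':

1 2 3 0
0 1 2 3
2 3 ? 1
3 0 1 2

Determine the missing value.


Row 2 contains symbols [1, 2, 3] — missing [0].
Column 2 contains symbols [1, 2, 3] — missing [0].
The missing symbol must appear in both missing sets; intersection = [0].
Therefore the hidden value is 0.

Missing value = 0.


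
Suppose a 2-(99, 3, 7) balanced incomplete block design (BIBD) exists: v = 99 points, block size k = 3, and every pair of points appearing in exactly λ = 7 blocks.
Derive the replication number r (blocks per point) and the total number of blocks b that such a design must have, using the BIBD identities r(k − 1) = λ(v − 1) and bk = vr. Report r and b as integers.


Any 2-(v, k, λ) BIBD satisfies two necessary conditions:
  (i)  Each point sits in r blocks, and counting incidences through any fixed point gives r(k − 1) = λ(v − 1), so r = λ(v − 1)/(k − 1).
  (ii) Total incidences bk = vr, so b = vr/k.
Step 1: r = λ(v − 1)/(k − 1) = 7·(99 − 1)/(3 − 1) = 7·98/2 = 686/2 = 343.
Step 2: b = vr/k = 99·343/3 = 33957/3 = 11319.
Check integrality: r = 343 ∈ Z ✓, b = 11319 ∈ Z ✓.
(These identities are necessary conditions: they determine r and b for any design with these parameters, but do not by themselves prove that one exists.)

r = 343, b = 11319.


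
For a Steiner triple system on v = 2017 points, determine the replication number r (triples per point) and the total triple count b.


An STS(v) is a 2-(v, 3, 1) BIBD: block size k = 3, λ = 1.
Replication: r(k − 1) = λ(v − 1) ⇒ r·2 = 2017 − 1 = 2016 ⇒ r = 1008.
Block count: b = v(v − 1)/6 = 2017·2016/6 = 4066272/6 = 677712.
(Check via bk = vr: 677712·3 = 2033136 = 2017·1008 = 2033136 ✓.)

r = 1008, b = 677712.


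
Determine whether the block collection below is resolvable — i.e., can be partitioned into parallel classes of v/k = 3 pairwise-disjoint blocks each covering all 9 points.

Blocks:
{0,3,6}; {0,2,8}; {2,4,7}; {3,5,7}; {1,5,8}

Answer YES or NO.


v = 9, block size k = 3, number of blocks = 5.
For resolvability, blocks must partition into parallel classes of size v/k = 3.
Total blocks must therefore be a multiple of 3: 5 = 3·1 + 2 ⇒ not divisible ✗.
Resolvable? NO.

NO


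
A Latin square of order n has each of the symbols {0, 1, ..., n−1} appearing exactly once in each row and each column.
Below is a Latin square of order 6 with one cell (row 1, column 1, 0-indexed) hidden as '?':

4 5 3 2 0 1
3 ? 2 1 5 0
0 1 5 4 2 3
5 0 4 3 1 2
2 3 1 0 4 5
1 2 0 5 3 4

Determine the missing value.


Row 1 contains symbols [0, 1, 2, 3, 5] — missing [4].
Column 1 contains symbols [0, 1, 2, 3, 5] — missing [4].
The missing symbol must appear in both missing sets; intersection = [4].
Therefore the hidden value is 4.

Missing value = 4.


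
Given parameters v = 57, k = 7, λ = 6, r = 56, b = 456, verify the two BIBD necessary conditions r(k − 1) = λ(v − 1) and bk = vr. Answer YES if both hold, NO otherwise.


Condition (i): r(k − 1) = 56·6 = 336; λ(v − 1) = 6·56 = 336. Match? YES.
Condition (ii): bk = 456·7 = 3192; vr = 57·56 = 3192. Match? YES.
Both conditions hold? YES.

YES


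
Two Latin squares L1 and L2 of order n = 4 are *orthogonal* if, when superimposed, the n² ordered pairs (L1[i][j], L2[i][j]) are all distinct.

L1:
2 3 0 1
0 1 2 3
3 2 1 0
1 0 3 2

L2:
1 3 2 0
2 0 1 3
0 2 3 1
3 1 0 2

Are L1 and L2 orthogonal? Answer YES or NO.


Form the n² = 16 superimposed pairs (L1[i][j], L2[i][j]), row by row (rows and columns indexed from 0):
row 0: (2,1) (3,3) (0,2) (1,0)
row 1: (0,2) (1,0) (2,1) (3,3)
row 2: (3,0) (2,2) (1,3) (0,1)
row 3: (1,3) (0,1) (3,0) (2,2)
Orthogonality requires all 16 pairs distinct.
But the pair (0,2) repeats: cell (0,2) has L1 = 0, L2 = 2, and cell (1,0) has L1 = 0, L2 = 2.
A repeated pair means some other pair never occurs (only 8 distinct pairs out of 16), so the squares are not orthogonal.
Conclusion: NO.

NO


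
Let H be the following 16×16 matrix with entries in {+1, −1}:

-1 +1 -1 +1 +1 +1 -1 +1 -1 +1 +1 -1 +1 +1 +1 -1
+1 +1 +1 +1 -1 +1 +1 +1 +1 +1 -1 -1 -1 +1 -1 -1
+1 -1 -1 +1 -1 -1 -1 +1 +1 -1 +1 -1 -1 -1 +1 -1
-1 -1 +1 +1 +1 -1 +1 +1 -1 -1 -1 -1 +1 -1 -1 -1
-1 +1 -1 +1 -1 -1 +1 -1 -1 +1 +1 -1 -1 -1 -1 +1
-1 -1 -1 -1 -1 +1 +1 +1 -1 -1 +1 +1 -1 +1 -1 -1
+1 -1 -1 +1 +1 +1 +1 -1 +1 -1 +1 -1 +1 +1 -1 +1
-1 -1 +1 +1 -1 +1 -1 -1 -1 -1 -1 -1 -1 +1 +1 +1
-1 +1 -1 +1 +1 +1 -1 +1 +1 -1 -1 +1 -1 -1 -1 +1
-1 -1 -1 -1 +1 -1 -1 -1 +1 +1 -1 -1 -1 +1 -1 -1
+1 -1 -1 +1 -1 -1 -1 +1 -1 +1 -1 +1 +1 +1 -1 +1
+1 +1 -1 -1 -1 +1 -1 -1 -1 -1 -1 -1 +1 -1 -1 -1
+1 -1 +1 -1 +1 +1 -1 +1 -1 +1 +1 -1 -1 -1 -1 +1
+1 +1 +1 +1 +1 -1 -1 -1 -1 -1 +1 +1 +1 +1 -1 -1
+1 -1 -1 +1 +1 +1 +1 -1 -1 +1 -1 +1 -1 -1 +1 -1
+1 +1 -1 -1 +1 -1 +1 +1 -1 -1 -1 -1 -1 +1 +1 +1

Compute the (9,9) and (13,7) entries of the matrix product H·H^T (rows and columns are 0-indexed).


Row 7 of H: [-1, -1, 1, 1, -1, 1, -1, -1, -1, -1, -1, -1, -1, 1, 1, 1].
Row 9 of H: [-1, -1, -1, -1, 1, -1, -1, -1, 1, 1, -1, -1, -1, 1, -1, -1].
Row 13 of H: [1, 1, 1, 1, 1, -1, -1, -1, -1, -1, 1, 1, 1, 1, -1, -1].
(H·H^T)[9][9] = Σ_j H[9][j]·H[9][j] = (-1)² + (-1)² + (-1)² + (-1)² + (1)² + (-1)² + (-1)² + (-1)² + (1)² + (1)² + (-1)² + (-1)² + (-1)² + (1)² + (-1)² + (-1)² = 1 + 1 + 1 + 1 + 1 + 1 + 1 + 1 + 1 + 1 + 1 + 1 + 1 + 1 + 1 + 1 = 16.
(H·H^T)[13][7] = Σ_j H[13][j]·H[7][j] = (1)·(-1) + (1)·(-1) + (1)·(1) + (1)·(1) + (1)·(-1) + (-1)·(1) + (-1)·(-1) + (-1)·(-1) + (-1)·(-1) + (-1)·(-1) + (1)·(-1) + (1)·(-1) + (1)·(-1) + (1)·(1) + (-1)·(1) + (-1)·(1) = -1 + -1 + 1 + 1 + -1 + -1 + 1 + 1 + 1 + 1 + -1 + -1 + -1 + 1 + -1 + -1 = -2.
Rows 13 and 7 are not orthogonal (dot product = -2 ≠ 0), so H is not a Hadamard matrix.

(9,9) entry = 16; (13,7) entry = -2.


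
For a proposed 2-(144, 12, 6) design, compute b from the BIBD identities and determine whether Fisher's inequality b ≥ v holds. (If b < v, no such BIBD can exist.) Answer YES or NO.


r = λ(v − 1)/(k − 1) = 6·143/11 = 78.
b = vr/k = 144·78/12 = 936.
Fisher's inequality: b ≥ v ⇔ 936 ≥ 144? YES.

YES


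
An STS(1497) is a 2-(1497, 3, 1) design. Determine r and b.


An STS(v) is a 2-(v, 3, 1) BIBD: block size k = 3, λ = 1.
Replication: r(k − 1) = λ(v − 1) ⇒ r·2 = 1497 − 1 = 1496 ⇒ r = 748.
Block count: bk = vr ⇒ b·3 = 1497·748 = 1119756 ⇒ b = 373252.

r = 748, b = 373252.


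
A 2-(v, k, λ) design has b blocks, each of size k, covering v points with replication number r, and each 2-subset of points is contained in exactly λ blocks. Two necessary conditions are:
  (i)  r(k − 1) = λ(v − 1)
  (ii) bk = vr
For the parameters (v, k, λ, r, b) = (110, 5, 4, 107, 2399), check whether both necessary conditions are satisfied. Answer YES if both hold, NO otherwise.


Condition (i): r(k − 1) = 107·4 = 428; λ(v − 1) = 4·109 = 436. Match? NO.
Condition (ii): bk = 2399·5 = 11995; vr = 110·107 = 11770. Match? NO.
Both conditions hold? NO.

NO


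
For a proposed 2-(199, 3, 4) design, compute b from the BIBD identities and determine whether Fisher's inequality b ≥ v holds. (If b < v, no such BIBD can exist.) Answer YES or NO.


b = λv(v − 1)/(k(k − 1)) = 4·199·198/(3·2) = 157608/6 = 26268.
Compare with v = 199: b ≥ v, so Fisher's inequality holds.

YES


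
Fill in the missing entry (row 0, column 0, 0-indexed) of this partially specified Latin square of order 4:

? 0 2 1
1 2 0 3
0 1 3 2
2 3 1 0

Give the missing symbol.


Row 0 contains symbols [0, 1, 2] — missing [3].
Column 0 contains symbols [0, 1, 2] — missing [3].
The missing symbol must appear in both missing sets; intersection = [3].
Therefore the hidden value is 3.

Missing value = 3.


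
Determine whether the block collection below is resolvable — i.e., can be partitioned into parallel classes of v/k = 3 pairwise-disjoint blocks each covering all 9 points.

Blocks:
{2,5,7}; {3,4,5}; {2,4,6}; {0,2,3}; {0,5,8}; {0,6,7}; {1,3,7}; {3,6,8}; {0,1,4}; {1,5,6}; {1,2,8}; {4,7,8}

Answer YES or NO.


v = 9, block size k = 3, number of blocks = 12.
For resolvability, blocks must partition into parallel classes of size v/k = 3.
Total blocks must therefore be a multiple of 3: 12 = 3·4 + 0 ⇒ divisible ✓.
Greedy packing gives 4 candidate class(es). Each should be a full parallel class (size 3, covers all 9 points).
  Class 1 (3 blocks): {2,5,7}; {3,6,8}; {0,1,4}. Points covered: [0, 1, 2, 3, 4, 5, 6, 7, 8].
  Class 2 (3 blocks): {3,4,5}; {0,6,7}; {1,2,8}. Points covered: [0, 1, 2, 3, 4, 5, 6, 7, 8].
  Class 3 (3 blocks): {2,4,6}; {0,5,8}; {1,3,7}. Points covered: [0, 1, 2, 3, 4, 5, 6, 7, 8].
  Class 4 (3 blocks): {0,2,3}; {1,5,6}; {4,7,8}. Points covered: [0, 1, 2, 3, 4, 5, 6, 7, 8].
All classes full (size 3)? YES. All classes cover every point? YES.
Resolvable? YES.

YES


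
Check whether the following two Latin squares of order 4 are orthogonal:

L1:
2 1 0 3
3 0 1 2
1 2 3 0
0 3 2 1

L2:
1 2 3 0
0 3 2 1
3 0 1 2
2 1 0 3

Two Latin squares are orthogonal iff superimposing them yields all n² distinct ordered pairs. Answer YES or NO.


Form the n² = 16 superimposed pairs (L1[i][j], L2[i][j]), row by row (rows and columns indexed from 0):
row 0: (2,1) (1,2) (0,3) (3,0)
row 1: (3,0) (0,3) (1,2) (2,1)
row 2: (1,3) (2,0) (3,1) (0,2)
row 3: (0,2) (3,1) (2,0) (1,3)
Orthogonality requires all 16 pairs distinct.
But the pair (3,0) repeats: cell (0,3) has L1 = 3, L2 = 0, and cell (1,0) has L1 = 3, L2 = 0.
A repeated pair means some other pair never occurs (only 8 distinct pairs out of 16), so the squares are not orthogonal.
Conclusion: NO.

NO


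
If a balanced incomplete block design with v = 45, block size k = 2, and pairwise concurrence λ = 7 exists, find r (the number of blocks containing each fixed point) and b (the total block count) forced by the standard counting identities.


Any 2-(v, k, λ) BIBD satisfies two necessary conditions:
  (i)  Each point sits in r blocks, and counting incidences through any fixed point gives r(k − 1) = λ(v − 1), so r = λ(v − 1)/(k − 1).
  (ii) Total incidences bk = vr, so b = vr/k.
Step 1: r = λ(v − 1)/(k − 1) = 7·(45 − 1)/(2 − 1) = 7·44/1 = 308/1 = 308.
Step 2: b = vr/k = 45·308/2 = 13860/2 = 6930.
Check integrality: r = 308 ∈ Z ✓, b = 6930 ∈ Z ✓.
(These identities are necessary conditions: they determine r and b for any design with these parameters, but do not by themselves prove that one exists.)

r = 308, b = 6930.


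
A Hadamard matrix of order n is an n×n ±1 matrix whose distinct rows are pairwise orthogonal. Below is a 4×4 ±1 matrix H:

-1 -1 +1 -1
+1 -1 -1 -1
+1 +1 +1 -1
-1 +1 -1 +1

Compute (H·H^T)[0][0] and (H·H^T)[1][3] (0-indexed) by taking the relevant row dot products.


Row 0 of H: [-1, -1, 1, -1].
Row 1 of H: [1, -1, -1, -1].
Row 3 of H: [-1, 1, -1, 1].
(H·H^T)[0][0] = Σ_j H[0][j]·H[0][j] = (-1)² + (-1)² + (1)² + (-1)² = 1 + 1 + 1 + 1 = 4.
(H·H^T)[1][3] = Σ_j H[1][j]·H[3][j] = (1)·(-1) + (-1)·(1) + (-1)·(-1) + (-1)·(1) = -1 + -1 + 1 + -1 = -2.
Rows 1 and 3 are not orthogonal (dot product = -2 ≠ 0), so H is not a Hadamard matrix.

(0,0) entry = 4; (1,3) entry = -2.


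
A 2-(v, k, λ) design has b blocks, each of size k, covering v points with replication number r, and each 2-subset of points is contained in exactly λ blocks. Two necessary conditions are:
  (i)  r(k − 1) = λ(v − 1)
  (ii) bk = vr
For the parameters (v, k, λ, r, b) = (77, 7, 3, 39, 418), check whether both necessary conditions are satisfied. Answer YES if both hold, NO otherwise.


Condition (i): r(k − 1) = 39·6 = 234; λ(v − 1) = 3·76 = 228. Match? NO.
Condition (ii): bk = 418·7 = 2926; vr = 77·39 = 3003. Match? NO.
Both conditions hold? NO.

NO


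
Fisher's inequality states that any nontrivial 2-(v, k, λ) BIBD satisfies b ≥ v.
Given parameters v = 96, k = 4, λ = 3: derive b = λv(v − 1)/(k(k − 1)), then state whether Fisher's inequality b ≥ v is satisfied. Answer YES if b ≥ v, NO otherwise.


b = λv(v − 1)/(k(k − 1)) = 3·96·95/(4·3) = 27360/12 = 2280.
Compare with v = 96: b ≥ v, so Fisher's inequality holds.

YES


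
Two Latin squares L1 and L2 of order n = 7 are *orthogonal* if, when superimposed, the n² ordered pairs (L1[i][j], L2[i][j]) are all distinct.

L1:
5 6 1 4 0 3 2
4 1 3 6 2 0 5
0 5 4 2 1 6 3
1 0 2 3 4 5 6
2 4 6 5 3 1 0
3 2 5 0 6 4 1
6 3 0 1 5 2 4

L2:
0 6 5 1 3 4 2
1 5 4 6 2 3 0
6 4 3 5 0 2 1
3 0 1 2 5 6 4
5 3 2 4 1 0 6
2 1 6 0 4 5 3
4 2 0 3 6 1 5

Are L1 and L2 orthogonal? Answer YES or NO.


Form the n² = 49 superimposed pairs (L1[i][j], L2[i][j]), row by row (rows and columns indexed from 0):
row 0: (5,0) (6,6) (1,5) (4,1) (0,3) (3,4) (2,2)
row 1: (4,1) (1,5) (3,4) (6,6) (2,2) (0,3) (5,0)
row 2: (0,6) (5,4) (4,3) (2,5) (1,0) (6,2) (3,1)
row 3: (1,3) (0,0) (2,1) (3,2) (4,5) (5,6) (6,4)
row 4: (2,5) (4,3) (6,2) (5,4) (3,1) (1,0) (0,6)
row 5: (3,2) (2,1) (5,6) (0,0) (6,4) (4,5) (1,3)
row 6: (6,4) (3,2) (0,0) (1,3) (5,6) (2,1) (4,5)
Orthogonality requires all 49 pairs distinct.
But the pair (4,1) repeats: cell (0,3) has L1 = 4, L2 = 1, and cell (1,0) has L1 = 4, L2 = 1.
A repeated pair means some other pair never occurs (only 21 distinct pairs out of 49), so the squares are not orthogonal.
Conclusion: NO.

NO


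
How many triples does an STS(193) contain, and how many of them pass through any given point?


An STS(v) is a 2-(v, 3, 1) BIBD: block size k = 3, λ = 1.
Replication: r(k − 1) = λ(v − 1) ⇒ r·2 = 193 − 1 = 192 ⇒ r = 96.
Block count: bk = vr ⇒ b·3 = 193·96 = 18528 ⇒ b = 6176.

r = 96, b = 6176.


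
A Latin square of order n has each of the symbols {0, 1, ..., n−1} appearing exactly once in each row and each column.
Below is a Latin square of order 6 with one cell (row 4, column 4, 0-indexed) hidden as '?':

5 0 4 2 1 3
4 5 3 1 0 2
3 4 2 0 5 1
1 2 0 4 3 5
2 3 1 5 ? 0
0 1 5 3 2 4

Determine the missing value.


Row 4 contains symbols [0, 1, 2, 3, 5] — missing [4].
Column 4 contains symbols [0, 1, 2, 3, 5] — missing [4].
The missing symbol must appear in both missing sets; intersection = [4].
Therefore the hidden value is 4.

Missing value = 4.


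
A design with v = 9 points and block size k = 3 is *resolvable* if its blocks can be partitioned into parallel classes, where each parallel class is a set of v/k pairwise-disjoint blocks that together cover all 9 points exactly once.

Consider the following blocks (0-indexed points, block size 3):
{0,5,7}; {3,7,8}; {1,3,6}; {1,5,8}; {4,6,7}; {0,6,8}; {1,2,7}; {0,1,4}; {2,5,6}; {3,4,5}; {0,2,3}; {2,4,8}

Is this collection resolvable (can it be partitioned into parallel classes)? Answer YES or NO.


v = 9, block size k = 3, number of blocks = 12.
For resolvability, blocks must partition into parallel classes of size v/k = 3.
Total blocks must therefore be a multiple of 3: 12 = 3·4 + 0 ⇒ divisible ✓.
Greedy packing gives 4 candidate class(es). Each should be a full parallel class (size 3, covers all 9 points).
  Class 1 (3 blocks): {0,5,7}; {1,3,6}; {2,4,8}. Points covered: [0, 1, 2, 3, 4, 5, 6, 7, 8].
  Class 2 (3 blocks): {3,7,8}; {0,1,4}; {2,5,6}. Points covered: [0, 1, 2, 3, 4, 5, 6, 7, 8].
  Class 3 (3 blocks): {1,5,8}; {4,6,7}; {0,2,3}. Points covered: [0, 1, 2, 3, 4, 5, 6, 7, 8].
  Class 4 (3 blocks): {0,6,8}; {1,2,7}; {3,4,5}. Points covered: [0, 1, 2, 3, 4, 5, 6, 7, 8].
All classes full (size 3)? YES. All classes cover every point? YES.
Resolvable? YES.

YES


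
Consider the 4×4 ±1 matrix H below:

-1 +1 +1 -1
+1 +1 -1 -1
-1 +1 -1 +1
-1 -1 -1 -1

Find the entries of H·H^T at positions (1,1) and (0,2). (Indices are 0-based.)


Row 0 of H: [-1, 1, 1, -1].
Row 1 of H: [1, 1, -1, -1].
Row 2 of H: [-1, 1, -1, 1].
(H·H^T)[1][1] = Σ_j H[1][j]·H[1][j] = (1)² + (1)² + (-1)² + (-1)² = 1 + 1 + 1 + 1 = 4.
(H·H^T)[0][2] = Σ_j H[0][j]·H[2][j] = (-1)·(-1) + (1)·(1) + (1)·(-1) + (-1)·(1) = 1 + 1 + -1 + -1 = 0.
So rows 0 and 2 are orthogonal; the diagonal entry equals n = 4.

(1,1) entry = 4; (0,2) entry = 0.


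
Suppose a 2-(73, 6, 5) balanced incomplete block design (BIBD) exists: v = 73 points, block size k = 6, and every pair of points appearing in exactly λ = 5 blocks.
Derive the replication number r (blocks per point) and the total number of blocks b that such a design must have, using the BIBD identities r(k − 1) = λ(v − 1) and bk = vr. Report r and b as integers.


Any 2-(v, k, λ) BIBD satisfies two necessary conditions:
  (i)  Each point sits in r blocks, and counting incidences through any fixed point gives r(k − 1) = λ(v − 1), so r = λ(v − 1)/(k − 1).
  (ii) Total incidences bk = vr, so b = vr/k.
Step 1: r = λ(v − 1)/(k − 1) = 5·(73 − 1)/(6 − 1) = 5·72/5 = 360/5 = 72.
Step 2: b = vr/k = 73·72/6 = 5256/6 = 876.
Check integrality: r = 72 ∈ Z ✓, b = 876 ∈ Z ✓.
(These identities are necessary conditions: they determine r and b for any design with these parameters, but do not by themselves prove that one exists.)

r = 72, b = 876.


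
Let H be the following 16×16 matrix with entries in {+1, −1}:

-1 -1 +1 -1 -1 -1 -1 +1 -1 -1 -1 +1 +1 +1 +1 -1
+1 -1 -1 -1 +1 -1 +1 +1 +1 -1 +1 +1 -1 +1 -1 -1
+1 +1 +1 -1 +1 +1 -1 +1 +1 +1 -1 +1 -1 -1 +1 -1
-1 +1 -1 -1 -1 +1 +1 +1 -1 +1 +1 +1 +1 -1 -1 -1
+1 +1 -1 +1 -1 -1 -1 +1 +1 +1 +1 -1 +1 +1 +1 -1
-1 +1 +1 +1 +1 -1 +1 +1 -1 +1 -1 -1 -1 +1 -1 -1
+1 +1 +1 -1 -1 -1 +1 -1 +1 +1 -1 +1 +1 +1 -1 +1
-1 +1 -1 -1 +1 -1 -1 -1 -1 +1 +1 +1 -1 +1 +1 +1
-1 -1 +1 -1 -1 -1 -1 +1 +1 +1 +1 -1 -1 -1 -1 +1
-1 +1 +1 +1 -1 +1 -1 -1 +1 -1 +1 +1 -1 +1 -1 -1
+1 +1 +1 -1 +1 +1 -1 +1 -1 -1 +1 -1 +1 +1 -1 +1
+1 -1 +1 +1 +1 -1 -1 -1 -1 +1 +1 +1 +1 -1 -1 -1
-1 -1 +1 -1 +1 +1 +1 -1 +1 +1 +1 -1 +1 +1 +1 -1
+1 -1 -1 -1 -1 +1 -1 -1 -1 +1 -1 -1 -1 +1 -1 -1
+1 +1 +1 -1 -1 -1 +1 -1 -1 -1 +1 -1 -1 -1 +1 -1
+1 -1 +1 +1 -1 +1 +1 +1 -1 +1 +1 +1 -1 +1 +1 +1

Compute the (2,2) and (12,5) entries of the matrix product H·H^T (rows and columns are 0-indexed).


Row 2 of H: [1, 1, 1, -1, 1, 1, -1, 1, 1, 1, -1, 1, -1, -1, 1, -1].
Row 5 of H: [-1, 1, 1, 1, 1, -1, 1, 1, -1, 1, -1, -1, -1, 1, -1, -1].
Row 12 of H: [-1, -1, 1, -1, 1, 1, 1, -1, 1, 1, 1, -1, 1, 1, 1, -1].
(H·H^T)[2][2] = Σ_j H[2][j]·H[2][j] = (1)² + (1)² + (1)² + (-1)² + (1)² + (1)² + (-1)² + (1)² + (1)² + (1)² + (-1)² + (1)² + (-1)² + (-1)² + (1)² + (-1)² = 1 + 1 + 1 + 1 + 1 + 1 + 1 + 1 + 1 + 1 + 1 + 1 + 1 + 1 + 1 + 1 = 16.
(H·H^T)[12][5] = Σ_j H[12][j]·H[5][j] = (-1)·(-1) + (-1)·(1) + (1)·(1) + (-1)·(1) + (1)·(1) + (1)·(-1) + (1)·(1) + (-1)·(1) + (1)·(-1) + (1)·(1) + (1)·(-1) + (-1)·(-1) + (1)·(-1) + (1)·(1) + (1)·(-1) + (-1)·(-1) = 1 + -1 + 1 + -1 + 1 + -1 + 1 + -1 + -1 + 1 + -1 + 1 + -1 + 1 + -1 + 1 = 0.
So rows 12 and 5 are orthogonal; the diagonal entry equals n = 16.

(2,2) entry = 16; (12,5) entry = 0.


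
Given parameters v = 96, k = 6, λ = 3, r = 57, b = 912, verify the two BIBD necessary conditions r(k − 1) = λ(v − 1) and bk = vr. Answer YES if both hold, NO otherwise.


Condition (i): r(k − 1) = 57·5 = 285; λ(v − 1) = 3·95 = 285. Match? YES.
Condition (ii): bk = 912·6 = 5472; vr = 96·57 = 5472. Match? YES.
Both conditions hold? YES.

YES


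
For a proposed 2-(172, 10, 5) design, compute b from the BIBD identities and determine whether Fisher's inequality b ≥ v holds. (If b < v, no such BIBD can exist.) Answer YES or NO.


b = λv(v − 1)/(k(k − 1)) = 5·172·171/(10·9) = 147060/90 = 1634.
Compare with v = 172: b ≥ v, so Fisher's inequality holds.

YES


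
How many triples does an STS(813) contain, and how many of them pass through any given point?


An STS(v) is a 2-(v, 3, 1) BIBD: block size k = 3, λ = 1.
Replication: r(k − 1) = λ(v − 1) ⇒ r·2 = 813 − 1 = 812 ⇒ r = 406.
Block count: b = v(v − 1)/6 = 813·812/6 = 660156/6 = 110026.

r = 406, b = 110026.


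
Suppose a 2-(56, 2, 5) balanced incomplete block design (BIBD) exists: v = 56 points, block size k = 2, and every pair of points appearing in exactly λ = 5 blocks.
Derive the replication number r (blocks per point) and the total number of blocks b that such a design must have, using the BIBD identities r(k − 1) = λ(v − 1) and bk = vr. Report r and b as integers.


Any 2-(v, k, λ) BIBD satisfies two necessary conditions:
  (i)  Each point sits in r blocks, and counting incidences through any fixed point gives r(k − 1) = λ(v − 1), so r = λ(v − 1)/(k − 1).
  (ii) Total incidences bk = vr, so b = vr/k.
Step 1: r = λ(v − 1)/(k − 1) = 5·(56 − 1)/(2 − 1) = 5·55/1 = 275/1 = 275.
Step 2: b = vr/k = 56·275/2 = 15400/2 = 7700.
Check integrality: r = 275 ∈ Z ✓, b = 7700 ∈ Z ✓.
(These identities are necessary conditions: they determine r and b for any design with these parameters, but do not by themselves prove that one exists.)

r = 275, b = 7700.


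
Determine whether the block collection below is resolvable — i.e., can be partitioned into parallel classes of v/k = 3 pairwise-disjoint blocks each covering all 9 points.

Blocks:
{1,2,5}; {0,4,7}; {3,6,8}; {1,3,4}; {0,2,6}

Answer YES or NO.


v = 9, block size k = 3, number of blocks = 5.
For resolvability, blocks must partition into parallel classes of size v/k = 3.
Total blocks must therefore be a multiple of 3: 5 = 3·1 + 2 ⇒ not divisible ✗.
Resolvable? NO.

NO


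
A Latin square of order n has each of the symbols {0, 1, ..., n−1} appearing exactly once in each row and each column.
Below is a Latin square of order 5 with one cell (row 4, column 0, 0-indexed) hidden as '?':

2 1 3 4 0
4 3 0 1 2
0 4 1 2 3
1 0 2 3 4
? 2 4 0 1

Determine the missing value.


Row 4 contains symbols [0, 1, 2, 4] — missing [3].
Column 0 contains symbols [0, 1, 2, 4] — missing [3].
The missing symbol must appear in both missing sets; intersection = [3].
Therefore the hidden value is 3.

Missing value = 3.


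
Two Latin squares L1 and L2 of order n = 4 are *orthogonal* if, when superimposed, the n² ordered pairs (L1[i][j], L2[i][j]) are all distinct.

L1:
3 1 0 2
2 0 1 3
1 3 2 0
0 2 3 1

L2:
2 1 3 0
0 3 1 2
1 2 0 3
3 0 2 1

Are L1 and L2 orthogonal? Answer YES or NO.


Form the n² = 16 superimposed pairs (L1[i][j], L2[i][j]), row by row (rows and columns indexed from 0):
row 0: (3,2) (1,1) (0,3) (2,0)
row 1: (2,0) (0,3) (1,1) (3,2)
row 2: (1,1) (3,2) (2,0) (0,3)
row 3: (0,3) (2,0) (3,2) (1,1)
Orthogonality requires all 16 pairs distinct.
But the pair (2,0) repeats: cell (0,3) has L1 = 2, L2 = 0, and cell (1,0) has L1 = 2, L2 = 0.
A repeated pair means some other pair never occurs (only 4 distinct pairs out of 16), so the squares are not orthogonal.
Conclusion: NO.

NO


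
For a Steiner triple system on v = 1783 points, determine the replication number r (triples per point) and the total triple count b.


An STS(v) is a 2-(v, 3, 1) BIBD: block size k = 3, λ = 1.
Replication: r(k − 1) = λ(v − 1) ⇒ r·2 = 1783 − 1 = 1782 ⇒ r = 891.
Block count: b = v(v − 1)/6 = 1783·1782/6 = 3177306/6 = 529551.
(Check via bk = vr: 529551·3 = 1588653 = 1783·891 = 1588653 ✓.)

r = 891, b = 529551.


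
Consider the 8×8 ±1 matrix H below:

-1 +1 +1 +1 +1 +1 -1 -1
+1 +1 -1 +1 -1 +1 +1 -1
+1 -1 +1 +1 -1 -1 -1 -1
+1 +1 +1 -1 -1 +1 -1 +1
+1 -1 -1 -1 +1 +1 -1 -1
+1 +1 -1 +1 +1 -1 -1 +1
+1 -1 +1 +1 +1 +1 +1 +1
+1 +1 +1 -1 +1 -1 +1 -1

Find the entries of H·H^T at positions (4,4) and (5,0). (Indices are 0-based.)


Row 0 of H: [-1, 1, 1, 1, 1, 1, -1, -1].
Row 4 of H: [1, -1, -1, -1, 1, 1, -1, -1].
Row 5 of H: [1, 1, -1, 1, 1, -1, -1, 1].
(H·H^T)[4][4] = Σ_j H[4][j]·H[4][j] = (1)² + (-1)² + (-1)² + (-1)² + (1)² + (1)² + (-1)² + (-1)² = 1 + 1 + 1 + 1 + 1 + 1 + 1 + 1 = 8.
(H·H^T)[5][0] = Σ_j H[5][j]·H[0][j] = (1)·(-1) + (1)·(1) + (-1)·(1) + (1)·(1) + (1)·(1) + (-1)·(1) + (-1)·(-1) + (1)·(-1) = -1 + 1 + -1 + 1 + 1 + -1 + 1 + -1 = 0.
So rows 5 and 0 are orthogonal; the diagonal entry equals n = 8.

(4,4) entry = 8; (5,0) entry = 0.


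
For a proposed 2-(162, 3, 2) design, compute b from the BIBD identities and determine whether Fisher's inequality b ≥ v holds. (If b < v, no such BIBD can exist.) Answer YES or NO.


b = λv(v − 1)/(k(k − 1)) = 2·162·161/(3·2) = 52164/6 = 8694.
Compare with v = 162: b ≥ v, so Fisher's inequality holds.

YES


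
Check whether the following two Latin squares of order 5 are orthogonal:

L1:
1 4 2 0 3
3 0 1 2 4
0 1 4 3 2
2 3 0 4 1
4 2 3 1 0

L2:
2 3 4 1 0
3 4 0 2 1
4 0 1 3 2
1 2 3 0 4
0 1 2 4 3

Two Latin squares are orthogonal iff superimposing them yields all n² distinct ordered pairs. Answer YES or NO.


Form the n² = 25 superimposed pairs (L1[i][j], L2[i][j]), row by row (rows and columns indexed from 0):
row 0: (1,2) (4,3) (2,4) (0,1) (3,0)
row 1: (3,3) (0,4) (1,0) (2,2) (4,1)
row 2: (0,4) (1,0) (4,1) (3,3) (2,2)
row 3: (2,1) (3,2) (0,3) (4,0) (1,4)
row 4: (4,0) (2,1) (3,2) (1,4) (0,3)
Orthogonality requires all 25 pairs distinct.
But the pair (0,4) repeats: cell (1,1) has L1 = 0, L2 = 4, and cell (2,0) has L1 = 0, L2 = 4.
A repeated pair means some other pair never occurs (only 15 distinct pairs out of 25), so the squares are not orthogonal.
Conclusion: NO.

NO


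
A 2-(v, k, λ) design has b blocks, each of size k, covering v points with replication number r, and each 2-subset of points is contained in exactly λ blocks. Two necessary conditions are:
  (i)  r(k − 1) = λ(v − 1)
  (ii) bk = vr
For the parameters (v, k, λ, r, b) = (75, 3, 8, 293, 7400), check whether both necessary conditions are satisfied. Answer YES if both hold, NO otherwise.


Condition (i): r(k − 1) = 293·2 = 586; λ(v − 1) = 8·74 = 592. Match? NO.
Condition (ii): bk = 7400·3 = 22200; vr = 75·293 = 21975. Match? NO.
Both conditions hold? NO.

NO


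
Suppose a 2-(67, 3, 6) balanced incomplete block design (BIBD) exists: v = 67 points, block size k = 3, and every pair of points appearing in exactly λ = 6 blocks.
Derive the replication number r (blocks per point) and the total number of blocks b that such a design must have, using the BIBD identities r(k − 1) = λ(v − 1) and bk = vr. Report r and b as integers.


Any 2-(v, k, λ) BIBD satisfies two necessary conditions:
  (i)  Each point sits in r blocks, and counting incidences through any fixed point gives r(k − 1) = λ(v − 1), so r = λ(v − 1)/(k − 1).
  (ii) Total incidences bk = vr, so b = vr/k.
Step 1: r = λ(v − 1)/(k − 1) = 6·(67 − 1)/(3 − 1) = 6·66/2 = 396/2 = 198.
Step 2: b = vr/k = 67·198/3 = 13266/3 = 4422.
Check integrality: r = 198 ∈ Z ✓, b = 4422 ∈ Z ✓.
(These identities are necessary conditions: they determine r and b for any design with these parameters, but do not by themselves prove that one exists.)

r = 198, b = 4422.


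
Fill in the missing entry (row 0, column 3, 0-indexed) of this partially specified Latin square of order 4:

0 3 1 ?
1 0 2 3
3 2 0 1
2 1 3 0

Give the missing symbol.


Row 0 contains symbols [0, 1, 3] — missing [2].
Column 3 contains symbols [0, 1, 3] — missing [2].
The missing symbol must appear in both missing sets; intersection = [2].
Therefore the hidden value is 2.

Missing value = 2.


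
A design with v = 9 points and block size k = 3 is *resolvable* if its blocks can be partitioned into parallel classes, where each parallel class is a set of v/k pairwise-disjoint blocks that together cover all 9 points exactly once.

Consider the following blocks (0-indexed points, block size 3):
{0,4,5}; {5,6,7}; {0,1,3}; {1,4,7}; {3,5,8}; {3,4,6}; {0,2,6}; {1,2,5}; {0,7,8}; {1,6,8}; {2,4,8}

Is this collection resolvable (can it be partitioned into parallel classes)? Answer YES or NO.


v = 9, block size k = 3, number of blocks = 11.
For resolvability, blocks must partition into parallel classes of size v/k = 3.
Total blocks must therefore be a multiple of 3: 11 = 3·3 + 2 ⇒ not divisible ✗.
Resolvable? NO.

NO
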